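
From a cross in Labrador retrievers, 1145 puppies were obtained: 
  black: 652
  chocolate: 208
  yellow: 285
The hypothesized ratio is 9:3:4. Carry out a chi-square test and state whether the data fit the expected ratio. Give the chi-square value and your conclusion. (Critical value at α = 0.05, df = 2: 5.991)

The 9:3:4 ratio has 16 parts, so with N = 1145 the expected counts are:
  black: 1145 × 9/16 = 644.0625
  chocolate: 1145 × 3/16 = 214.6875
  yellow: 1145 × 4/16 = 286.25
χ² = Σ (O − E)² / E
  black: (652 − 644.0625)² / 644.0625 = 0.0978
  chocolate: (208 − 214.6875)² / 214.6875 = 0.2083
  yellow: (285 − 286.25)² / 286.25 = 0.0055
χ² = 0.0978 + 0.2083 + 0.0055 = 0.3116 ≈ 0.312
Degrees of freedom = 3 − 1 = 2; critical value at α = 0.05 is 5.991.
Since 0.312 < 5.991, we fail to reject the null hypothesis — the data are consistent with the 9:3:4 ratio.

0.312; consistent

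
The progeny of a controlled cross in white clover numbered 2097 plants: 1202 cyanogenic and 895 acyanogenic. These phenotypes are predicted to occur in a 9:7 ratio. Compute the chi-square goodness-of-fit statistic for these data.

Under the 9:7 hypothesis (Σ ratio = 16, N = 2097):
  cyanogenic: 2097 × 9/16 = 1179.5625
  acyanogenic: 2097 × 7/16 = 917.4375
χ² = Σ (O − E)² / E
  cyanogenic: (1202 − 1179.5625)² / 1179.5625 = 0.4268
  acyanogenic: (895 − 917.4375)² / 917.4375 = 0.5487
χ² = 0.4268 + 0.5487 = 0.9755 ≈ 0.976

0.976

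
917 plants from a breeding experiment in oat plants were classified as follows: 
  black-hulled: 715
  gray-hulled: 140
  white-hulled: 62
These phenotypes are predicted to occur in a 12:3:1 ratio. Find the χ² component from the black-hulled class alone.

Expected counts for N = 917 under a 12:3:1 ratio (total parts = 16):
  black-hulled: 917 × 12/16 = 687.75
  gray-hulled: 917 × 3/16 = 171.9375
  white-hulled: 917 × 1/16 = 57.3125
Contribution of black-hulled: (715 − 687.75)² / 687.75 = 1.0797

1.080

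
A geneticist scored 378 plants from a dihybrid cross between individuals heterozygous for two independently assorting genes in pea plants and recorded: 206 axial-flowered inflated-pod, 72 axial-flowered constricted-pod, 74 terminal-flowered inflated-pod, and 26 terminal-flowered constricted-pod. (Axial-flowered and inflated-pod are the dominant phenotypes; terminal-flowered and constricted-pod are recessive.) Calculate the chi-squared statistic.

0.601

A dihybrid F₂ with independent assortment and complete dominance at both loci gives a 9:3:3:1 phenotypic ratio.
The 9:3:3:1 ratio has 16 parts, so with N = 378 the expected counts are:
  axial-flowered inflated-pod: 378 × 9/16 = 212.625
  axial-flowered constricted-pod: 378 × 3/16 = 70.875
  terminal-flowered inflated-pod: 378 × 3/16 = 70.875
  terminal-flowered constricted-pod: 378 × 1/16 = 23.625
χ² = Σ (O − E)² / E
  axial-flowered inflated-pod: (206 − 212.625)² / 212.625 = 0.2064
  axial-flowered constricted-pod: (72 − 70.875)² / 70.875 = 0.0179
  terminal-flowered inflated-pod: (74 − 70.875)² / 70.875 = 0.1378
  terminal-flowered constricted-pod: (26 − 23.625)² / 23.625 = 0.2388
χ² = 0.2064 + 0.0179 + 0.1378 + 0.2388 = 0.6009 ≈ 0.601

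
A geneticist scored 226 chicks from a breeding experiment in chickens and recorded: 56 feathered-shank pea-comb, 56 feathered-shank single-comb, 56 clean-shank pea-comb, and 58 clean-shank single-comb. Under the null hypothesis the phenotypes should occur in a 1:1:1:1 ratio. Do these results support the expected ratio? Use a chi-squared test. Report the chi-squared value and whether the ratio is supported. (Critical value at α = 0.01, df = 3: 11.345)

0.053; consistent

The 1:1:1:1 ratio has 4 parts, so with N = 226 the expected counts are:
  feathered-shank pea-comb: 226 × 1/4 = 56.5
  feathered-shank single-comb: 226 × 1/4 = 56.5
  clean-shank pea-comb: 226 × 1/4 = 56.5
  clean-shank single-comb: 226 × 1/4 = 56.5
χ² = Σ (O − E)² / E
  feathered-shank pea-comb: (56 − 56.5)² / 56.5 = 0.0044
  feathered-shank single-comb: (56 − 56.5)² / 56.5 = 0.0044
  clean-shank pea-comb: (56 − 56.5)² / 56.5 = 0.0044
  clean-shank single-comb: (58 − 56.5)² / 56.5 = 0.0398
χ² = 0.0044 + 0.0044 + 0.0044 + 0.0398 = 0.053
Degrees of freedom = 4 − 1 = 3; critical value at α = 0.01 is 11.345.
Since 0.053 < 11.345, we fail to reject the null hypothesis — the data are consistent with the 1:1:1:1 ratio.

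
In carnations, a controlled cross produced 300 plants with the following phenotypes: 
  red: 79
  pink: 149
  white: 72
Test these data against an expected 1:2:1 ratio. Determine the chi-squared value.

The 1:2:1 ratio has 4 parts, so with N = 300 the expected counts are:
  red: 300 × 1/4 = 75
  pink: 300 × 2/4 = 150
  white: 300 × 1/4 = 75
χ² = Σ (O − E)² / E
  red: (79 − 75)² / 75 = 0.2133
  pink: (149 − 150)² / 150 = 0.0067
  white: (72 − 75)² / 75 = 0.1200
χ² = 0.2133 + 0.0067 + 0.1200 = 0.340

0.340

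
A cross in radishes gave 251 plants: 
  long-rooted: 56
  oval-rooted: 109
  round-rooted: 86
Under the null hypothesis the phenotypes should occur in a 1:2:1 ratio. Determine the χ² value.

Under the 1:2:1 hypothesis (Σ ratio = 4, N = 251):
  long-rooted: 251 × 1/4 = 62.75
  oval-rooted: 251 × 2/4 = 125.5
  round-rooted: 251 × 1/4 = 62.75
χ² = Σ (O − E)² / E
  long-rooted: (56 − 62.75)² / 62.75 = 0.7261
  oval-rooted: (109 − 125.5)² / 125.5 = 2.1693
  round-rooted: (86 − 62.75)² / 62.75 = 8.6145
χ² = 0.7261 + 2.1693 + 8.6145 = 11.5099 ≈ 11.510

11.510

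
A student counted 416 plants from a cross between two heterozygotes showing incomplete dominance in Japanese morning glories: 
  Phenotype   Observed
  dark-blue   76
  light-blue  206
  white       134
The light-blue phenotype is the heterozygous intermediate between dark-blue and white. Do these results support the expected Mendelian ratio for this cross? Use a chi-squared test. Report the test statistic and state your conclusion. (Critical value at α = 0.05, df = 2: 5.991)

With incomplete dominance, a heterozygote × heterozygote cross gives a 1:2:1 phenotypic ratio.
The 1:2:1 ratio has 4 parts, so with N = 416 the expected counts are:
  dark-blue: 416 × 1/4 = 104
  light-blue: 416 × 2/4 = 208
  white: 416 × 1/4 = 104
χ² = Σ (O − E)² / E
  dark-blue: (76 − 104)² / 104 = 7.5385
  light-blue: (206 − 208)² / 208 = 0.0192
  white: (134 − 104)² / 104 = 8.6538
χ² = 7.5385 + 0.0192 + 8.6538 = 16.2115 ≈ 16.212
Degrees of freedom = 3 − 1 = 2; critical value at α = 0.05 is 5.991.
Since 16.212 > 5.991, we reject the null hypothesis — the data do not fit the 1:2:1 ratio.

16.212; not consistent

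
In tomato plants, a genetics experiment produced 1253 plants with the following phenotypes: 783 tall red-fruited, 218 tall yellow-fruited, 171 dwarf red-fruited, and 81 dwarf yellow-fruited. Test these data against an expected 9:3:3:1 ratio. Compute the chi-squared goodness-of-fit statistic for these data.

27.387

The 9:3:3:1 ratio has 16 parts, so with N = 1253 the expected counts are:
  tall red-fruited: 1253 × 9/16 = 704.8125
  tall yellow-fruited: 1253 × 3/16 = 234.9375
  dwarf red-fruited: 1253 × 3/16 = 234.9375
  dwarf yellow-fruited: 1253 × 1/16 = 78.3125
χ² = Σ (O − E)² / E
  tall red-fruited: (783 − 704.8125)² / 704.8125 = 8.6736
  tall yellow-fruited: (218 − 234.9375)² / 234.9375 = 1.2211
  dwarf red-fruited: (171 − 234.9375)² / 234.9375 = 17.4004
  dwarf yellow-fruited: (81 − 78.3125)² / 78.3125 = 0.0922
χ² = 8.6736 + 1.2211 + 17.4004 + 0.0922 = 27.3873 ≈ 27.387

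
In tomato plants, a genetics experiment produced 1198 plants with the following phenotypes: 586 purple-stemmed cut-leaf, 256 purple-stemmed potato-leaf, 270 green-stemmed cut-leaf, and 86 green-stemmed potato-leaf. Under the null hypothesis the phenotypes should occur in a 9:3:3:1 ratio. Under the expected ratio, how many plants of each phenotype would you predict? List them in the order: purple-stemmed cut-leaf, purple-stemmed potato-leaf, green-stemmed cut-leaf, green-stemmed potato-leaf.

The 9:3:3:1 ratio has 16 parts, so with N = 1198 the expected counts are:
  purple-stemmed cut-leaf: 1198 × 9/16 = 673.875
  purple-stemmed potato-leaf: 1198 × 3/16 = 224.625
  green-stemmed cut-leaf: 1198 × 3/16 = 224.625
  green-stemmed potato-leaf: 1198 × 1/16 = 74.875

673.875, 224.625, 224.625, 74.875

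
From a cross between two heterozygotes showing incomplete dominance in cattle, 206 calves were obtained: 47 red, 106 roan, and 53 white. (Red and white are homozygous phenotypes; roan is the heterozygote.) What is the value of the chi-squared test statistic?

0.524

With incomplete dominance, a heterozygote × heterozygote cross gives a 1:2:1 phenotypic ratio.
The 1:2:1 ratio has 4 parts, so with N = 206 the expected counts are:
  red: 206 × 1/4 = 51.5
  roan: 206 × 2/4 = 103
  white: 206 × 1/4 = 51.5
χ² = Σ (O − E)² / E
  red: (47 − 51.5)² / 51.5 = 0.3932
  roan: (106 − 103)² / 103 = 0.0874
  white: (53 − 51.5)² / 51.5 = 0.0437
χ² = 0.3932 + 0.0874 + 0.0437 = 0.5243 ≈ 0.524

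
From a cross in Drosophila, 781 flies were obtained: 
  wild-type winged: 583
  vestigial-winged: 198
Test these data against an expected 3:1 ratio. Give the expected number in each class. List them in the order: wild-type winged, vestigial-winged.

Expected counts for N = 781 under a 3:1 ratio (total parts = 4):
  wild-type winged: 781 × 3/4 = 585.75
  vestigial-winged: 781 × 1/4 = 195.25

585.75, 195.25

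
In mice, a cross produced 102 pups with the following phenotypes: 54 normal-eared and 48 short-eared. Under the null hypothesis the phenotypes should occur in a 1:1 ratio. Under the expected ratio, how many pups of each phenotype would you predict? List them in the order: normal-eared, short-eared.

Expected counts for N = 102 under a 1:1 ratio (total parts = 2):
  normal-eared: 102 × 1/2 = 51
  short-eared: 102 × 1/2 = 51

51, 51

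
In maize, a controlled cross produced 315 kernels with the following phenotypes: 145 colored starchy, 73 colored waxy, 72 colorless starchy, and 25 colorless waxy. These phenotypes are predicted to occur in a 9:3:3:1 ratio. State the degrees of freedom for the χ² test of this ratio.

A goodness-of-fit test with 4 phenotype classes has df = 4 − 1 = 3.

3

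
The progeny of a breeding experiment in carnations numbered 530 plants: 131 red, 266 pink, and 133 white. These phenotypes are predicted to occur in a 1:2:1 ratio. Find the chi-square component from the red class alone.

Total ratio parts = 4. Expected numbers out of 530:
  red: 530 × 1/4 = 132.5
  pink: 530 × 2/4 = 265
  white: 530 × 1/4 = 132.5
Contribution of red: (131 − 132.5)² / 132.5 = 0.0170

0.017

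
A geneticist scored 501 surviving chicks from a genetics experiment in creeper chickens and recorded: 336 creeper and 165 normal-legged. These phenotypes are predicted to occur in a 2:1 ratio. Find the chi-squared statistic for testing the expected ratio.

Total ratio parts = 3. Expected numbers out of 501:
  creeper: 501 × 2/3 = 334
  normal-legged: 501 × 1/3 = 167
χ² = Σ (O − E)² / E
  creeper: (336 − 334)² / 334 = 0.0120
  normal-legged: (165 − 167)² / 167 = 0.0240
χ² = 0.0120 + 0.0240 = 0.036

0.036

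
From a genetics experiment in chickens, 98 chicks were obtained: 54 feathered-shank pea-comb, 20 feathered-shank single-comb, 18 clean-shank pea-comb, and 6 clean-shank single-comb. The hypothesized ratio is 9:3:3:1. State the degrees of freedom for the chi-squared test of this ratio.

3

A goodness-of-fit test with 4 phenotype classes has df = 4 − 1 = 3.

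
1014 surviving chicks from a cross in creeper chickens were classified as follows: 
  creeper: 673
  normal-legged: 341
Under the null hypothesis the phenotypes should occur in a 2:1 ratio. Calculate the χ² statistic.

Total ratio parts = 3. Expected numbers out of 1014:
  creeper: 1014 × 2/3 = 676
  normal-legged: 1014 × 1/3 = 338
χ² = Σ (O − E)² / E
  creeper: (673 − 676)² / 676 = 0.0133
  normal-legged: (341 − 338)² / 338 = 0.0266
χ² = 0.0133 + 0.0266 = 0.0399 ≈ 0.040

0.040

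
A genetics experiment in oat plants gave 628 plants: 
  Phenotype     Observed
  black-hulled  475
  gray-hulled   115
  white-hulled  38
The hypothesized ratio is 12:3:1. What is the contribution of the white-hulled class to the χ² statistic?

Under the 12:3:1 hypothesis (Σ ratio = 16, N = 628):
  black-hulled: 628 × 12/16 = 471
  gray-hulled: 628 × 3/16 = 117.75
  white-hulled: 628 × 1/16 = 39.25
Contribution of white-hulled: (38 − 39.25)² / 39.25 = 0.0398

0.040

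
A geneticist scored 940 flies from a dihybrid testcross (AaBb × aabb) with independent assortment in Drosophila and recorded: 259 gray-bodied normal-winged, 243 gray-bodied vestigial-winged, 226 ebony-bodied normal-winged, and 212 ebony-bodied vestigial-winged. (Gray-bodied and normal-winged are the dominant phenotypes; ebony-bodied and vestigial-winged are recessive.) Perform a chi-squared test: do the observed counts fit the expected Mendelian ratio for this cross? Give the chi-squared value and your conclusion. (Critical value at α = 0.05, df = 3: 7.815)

A dihybrid testcross with independent assortment gives a 1:1:1:1 ratio.
Total ratio parts = 4. Expected numbers out of 940:
  gray-bodied normal-winged: 940 × 1/4 = 235
  gray-bodied vestigial-winged: 940 × 1/4 = 235
  ebony-bodied normal-winged: 940 × 1/4 = 235
  ebony-bodied vestigial-winged: 940 × 1/4 = 235
χ² = Σ (O − E)² / E
  gray-bodied normal-winged: (259 − 235)² / 235 = 2.4511
  gray-bodied vestigial-winged: (243 − 235)² / 235 = 0.2723
  ebony-bodied normal-winged: (226 − 235)² / 235 = 0.3447
  ebony-bodied vestigial-winged: (212 − 235)² / 235 = 2.2511
χ² = 2.4511 + 0.2723 + 0.3447 + 2.2511 = 5.3192 ≈ 5.319
Degrees of freedom = 4 − 1 = 3; critical value at α = 0.05 is 7.815.
Since 5.319 < 7.815, we fail to reject the null hypothesis — the data are consistent with the 1:1:1:1 ratio.

5.319; consistent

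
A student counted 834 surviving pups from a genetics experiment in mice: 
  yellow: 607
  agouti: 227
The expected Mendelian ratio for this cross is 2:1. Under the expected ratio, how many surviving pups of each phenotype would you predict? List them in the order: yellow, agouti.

556, 278

Expected counts for N = 834 under a 2:1 ratio (total parts = 3):
  yellow: 834 × 2/3 = 556
  agouti: 834 × 1/3 = 278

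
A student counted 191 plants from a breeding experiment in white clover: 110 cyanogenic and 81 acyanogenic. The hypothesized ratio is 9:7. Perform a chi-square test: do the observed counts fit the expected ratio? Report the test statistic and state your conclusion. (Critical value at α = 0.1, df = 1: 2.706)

0.140; consistent

Expected counts for N = 191 under a 9:7 ratio (total parts = 16):
  cyanogenic: 191 × 9/16 = 107.4375
  acyanogenic: 191 × 7/16 = 83.5625
χ² = Σ (O − E)² / E
  cyanogenic: (110 − 107.4375)² / 107.4375 = 0.0611
  acyanogenic: (81 − 83.5625)² / 83.5625 = 0.0786
χ² = 0.0611 + 0.0786 = 0.1397 ≈ 0.140
Degrees of freedom = 2 − 1 = 1; critical value at α = 0.1 is 2.706.
Since 0.140 < 2.706, we fail to reject the null hypothesis — the data are consistent with the 9:7 ratio.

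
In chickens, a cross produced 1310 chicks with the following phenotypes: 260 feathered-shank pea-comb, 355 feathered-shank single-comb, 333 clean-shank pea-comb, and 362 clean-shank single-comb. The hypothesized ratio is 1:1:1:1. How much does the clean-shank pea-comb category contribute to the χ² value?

0.092

Under the 1:1:1:1 hypothesis (Σ ratio = 4, N = 1310):
  feathered-shank pea-comb: 1310 × 1/4 = 327.5
  feathered-shank single-comb: 1310 × 1/4 = 327.5
  clean-shank pea-comb: 1310 × 1/4 = 327.5
  clean-shank single-comb: 1310 × 1/4 = 327.5
Contribution of clean-shank pea-comb: (333 − 327.5)² / 327.5 = 0.0924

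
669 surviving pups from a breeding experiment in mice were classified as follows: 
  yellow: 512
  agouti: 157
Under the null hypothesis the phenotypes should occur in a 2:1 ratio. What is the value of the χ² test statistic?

29.300

Under the 2:1 hypothesis (Σ ratio = 3, N = 669):
  yellow: 669 × 2/3 = 446
  agouti: 669 × 1/3 = 223
χ² = Σ (O − E)² / E
  yellow: (512 − 446)² / 446 = 9.7668
  agouti: (157 − 223)² / 223 = 19.5336
χ² = 9.7668 + 19.5336 = 29.3004 ≈ 29.300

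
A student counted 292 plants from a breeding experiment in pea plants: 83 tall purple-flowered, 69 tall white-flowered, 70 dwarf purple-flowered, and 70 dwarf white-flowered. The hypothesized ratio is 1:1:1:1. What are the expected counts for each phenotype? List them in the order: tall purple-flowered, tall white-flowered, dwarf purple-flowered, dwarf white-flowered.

73, 73, 73, 73

The 1:1:1:1 ratio has 4 parts, so with N = 292 the expected counts are:
  tall purple-flowered: 292 × 1/4 = 73
  tall white-flowered: 292 × 1/4 = 73
  dwarf purple-flowered: 292 × 1/4 = 73
  dwarf white-flowered: 292 × 1/4 = 73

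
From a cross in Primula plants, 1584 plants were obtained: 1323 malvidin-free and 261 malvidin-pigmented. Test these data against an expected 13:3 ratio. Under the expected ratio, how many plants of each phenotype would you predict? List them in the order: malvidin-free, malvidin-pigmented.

Expected counts for N = 1584 under a 13:3 ratio (total parts = 16):
  malvidin-free: 1584 × 13/16 = 1287
  malvidin-pigmented: 1584 × 3/16 = 297

1287, 297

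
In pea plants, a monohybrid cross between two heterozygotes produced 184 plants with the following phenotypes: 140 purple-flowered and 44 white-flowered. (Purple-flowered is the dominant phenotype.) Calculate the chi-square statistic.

For a monohybrid cross between heterozygotes with complete dominance, the expected phenotypic ratio is 3:1.
Expected counts for N = 184 under a 3:1 ratio (total parts = 4):
  purple-flowered: 184 × 3/4 = 138
  white-flowered: 184 × 1/4 = 46
χ² = Σ (O − E)² / E
  purple-flowered: (140 − 138)² / 138 = 0.0290
  white-flowered: (44 − 46)² / 46 = 0.0870
χ² = 0.0290 + 0.0870 = 0.116

0.116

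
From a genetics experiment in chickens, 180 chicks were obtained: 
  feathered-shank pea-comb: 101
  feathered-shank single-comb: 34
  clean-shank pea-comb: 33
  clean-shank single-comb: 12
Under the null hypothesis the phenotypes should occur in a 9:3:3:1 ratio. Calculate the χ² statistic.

The 9:3:3:1 ratio has 16 parts, so with N = 180 the expected counts are:
  feathered-shank pea-comb: 180 × 9/16 = 101.25
  feathered-shank single-comb: 180 × 3/16 = 33.75
  clean-shank pea-comb: 180 × 3/16 = 33.75
  clean-shank single-comb: 180 × 1/16 = 11.25
χ² = Σ (O − E)² / E
  feathered-shank pea-comb: (101 − 101.25)² / 101.25 = 0.0006
  feathered-shank single-comb: (34 − 33.75)² / 33.75 = 0.0019
  clean-shank pea-comb: (33 − 33.75)² / 33.75 = 0.0167
  clean-shank single-comb: (12 − 11.25)² / 11.25 = 0.0500
χ² = 0.0006 + 0.0019 + 0.0167 + 0.0500 = 0.0692 ≈ 0.069

0.069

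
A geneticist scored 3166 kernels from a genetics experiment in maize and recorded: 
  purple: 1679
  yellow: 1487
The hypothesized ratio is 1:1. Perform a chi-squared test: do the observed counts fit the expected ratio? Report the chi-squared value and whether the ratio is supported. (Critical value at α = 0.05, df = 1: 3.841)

11.644; not consistent

Total ratio parts = 2. Expected numbers out of 3166:
  purple: 3166 × 1/2 = 1583
  yellow: 3166 × 1/2 = 1583
χ² = Σ (O − E)² / E
  purple: (1679 − 1583)² / 1583 = 5.8219
  yellow: (1487 − 1583)² / 1583 = 5.8219
χ² = 5.8219 + 5.8219 = 11.6438 ≈ 11.644
Degrees of freedom = 2 − 1 = 1; critical value at α = 0.05 is 3.841.
Since 11.644 > 3.841, we reject the null hypothesis — the data do not fit the 1:1 ratio.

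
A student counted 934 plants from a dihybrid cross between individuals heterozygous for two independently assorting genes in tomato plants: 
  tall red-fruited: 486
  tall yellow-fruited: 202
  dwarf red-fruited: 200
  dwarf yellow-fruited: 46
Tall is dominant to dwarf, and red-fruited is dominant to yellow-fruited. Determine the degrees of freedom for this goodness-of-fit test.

A dihybrid F₂ with independent assortment and complete dominance at both loci gives a 9:3:3:1 phenotypic ratio.
A goodness-of-fit test with 4 phenotype classes has df = 4 − 1 = 3.

3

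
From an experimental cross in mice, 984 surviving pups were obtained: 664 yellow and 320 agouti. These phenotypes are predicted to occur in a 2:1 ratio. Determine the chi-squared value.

0.293

Total ratio parts = 3. Expected numbers out of 984:
  yellow: 984 × 2/3 = 656
  agouti: 984 × 1/3 = 328
χ² = Σ (O − E)² / E
  yellow: (664 − 656)² / 656 = 0.0976
  agouti: (320 − 328)² / 328 = 0.1951
χ² = 0.0976 + 0.1951 = 0.2927 ≈ 0.293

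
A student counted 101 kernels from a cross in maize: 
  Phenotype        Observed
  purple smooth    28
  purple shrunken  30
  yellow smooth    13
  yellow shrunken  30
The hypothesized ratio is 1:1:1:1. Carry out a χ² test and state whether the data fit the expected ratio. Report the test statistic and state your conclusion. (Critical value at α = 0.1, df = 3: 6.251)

8.030; not consistent

Expected counts for N = 101 under a 1:1:1:1 ratio (total parts = 4):
  purple smooth: 101 × 1/4 = 25.25
  purple shrunken: 101 × 1/4 = 25.25
  yellow smooth: 101 × 1/4 = 25.25
  yellow shrunken: 101 × 1/4 = 25.25
χ² = Σ (O − E)² / E
  purple smooth: (28 − 25.25)² / 25.25 = 0.2995
  purple shrunken: (30 − 25.25)² / 25.25 = 0.8936
  yellow smooth: (13 − 25.25)² / 25.25 = 5.9431
  yellow shrunken: (30 − 25.25)² / 25.25 = 0.8936
χ² = 0.2995 + 0.8936 + 5.9431 + 0.8936 = 8.0298 ≈ 8.030
Degrees of freedom = 4 − 1 = 3; critical value at α = 0.1 is 6.251.
Since 8.030 > 6.251, we reject the null hypothesis — the data do not fit the 1:1:1:1 ratio.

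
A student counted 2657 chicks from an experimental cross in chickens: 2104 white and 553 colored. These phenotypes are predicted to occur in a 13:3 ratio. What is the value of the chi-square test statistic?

Under the 13:3 hypothesis (Σ ratio = 16, N = 2657):
  white: 2657 × 13/16 = 2158.8125
  colored: 2657 × 3/16 = 498.1875
χ² = Σ (O − E)² / E
  white: (2104 − 2158.8125)² / 2158.8125 = 1.3917
  colored: (553 − 498.1875)² / 498.1875 = 6.0307
χ² = 1.3917 + 6.0307 = 7.4224 ≈ 7.422

7.422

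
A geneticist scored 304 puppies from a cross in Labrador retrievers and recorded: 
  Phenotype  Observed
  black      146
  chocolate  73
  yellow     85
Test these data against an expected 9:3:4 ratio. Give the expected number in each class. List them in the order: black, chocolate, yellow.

The 9:3:4 ratio has 16 parts, so with N = 304 the expected counts are:
  black: 304 × 9/16 = 171
  chocolate: 304 × 3/16 = 57
  yellow: 304 × 4/16 = 76

171, 57, 76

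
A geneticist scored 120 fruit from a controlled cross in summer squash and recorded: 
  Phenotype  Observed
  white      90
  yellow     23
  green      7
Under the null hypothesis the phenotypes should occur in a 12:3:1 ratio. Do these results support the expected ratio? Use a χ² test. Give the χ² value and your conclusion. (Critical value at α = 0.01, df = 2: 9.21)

Total ratio parts = 16. Expected numbers out of 120:
  white: 120 × 12/16 = 90
  yellow: 120 × 3/16 = 22.5
  green: 120 × 1/16 = 7.5
χ² = Σ (O − E)² / E
  white: (90 − 90)² / 90 = 0.0000
  yellow: (23 − 22.5)² / 22.5 = 0.0111
  green: (7 − 7.5)² / 7.5 = 0.0333
χ² = 0.0000 + 0.0111 + 0.0333 = 0.0444 ≈ 0.044
Degrees of freedom = 3 − 1 = 2; critical value at α = 0.01 is 9.21.
Since 0.044 < 9.21, we fail to reject the null hypothesis — the data are consistent with the 12:3:1 ratio.

0.044; consistent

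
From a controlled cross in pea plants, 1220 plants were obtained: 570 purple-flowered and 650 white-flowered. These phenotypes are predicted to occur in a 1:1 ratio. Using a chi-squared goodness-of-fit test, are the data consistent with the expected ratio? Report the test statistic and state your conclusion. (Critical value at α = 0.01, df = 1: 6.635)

Under the 1:1 hypothesis (Σ ratio = 2, N = 1220):
  purple-flowered: 1220 × 1/2 = 610
  white-flowered: 1220 × 1/2 = 610
χ² = Σ (O − E)² / E
  purple-flowered: (570 − 610)² / 610 = 2.6230
  white-flowered: (650 − 610)² / 610 = 2.6230
χ² = 2.6230 + 2.6230 = 5.246
Degrees of freedom = 2 − 1 = 1; critical value at α = 0.01 is 6.635.
Since 5.246 < 6.635, we fail to reject the null hypothesis — the data are consistent with the 1:1 ratio.

5.246; consistent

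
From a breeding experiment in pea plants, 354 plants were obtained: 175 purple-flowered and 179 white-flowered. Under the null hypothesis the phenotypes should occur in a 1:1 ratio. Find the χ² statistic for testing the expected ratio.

Expected counts for N = 354 under a 1:1 ratio (total parts = 2):
  purple-flowered: 354 × 1/2 = 177
  white-flowered: 354 × 1/2 = 177
χ² = Σ (O − E)² / E
  purple-flowered: (175 − 177)² / 177 = 0.0226
  white-flowered: (179 − 177)² / 177 = 0.0226
χ² = 0.0226 + 0.0226 = 0.0452 ≈ 0.045

0.045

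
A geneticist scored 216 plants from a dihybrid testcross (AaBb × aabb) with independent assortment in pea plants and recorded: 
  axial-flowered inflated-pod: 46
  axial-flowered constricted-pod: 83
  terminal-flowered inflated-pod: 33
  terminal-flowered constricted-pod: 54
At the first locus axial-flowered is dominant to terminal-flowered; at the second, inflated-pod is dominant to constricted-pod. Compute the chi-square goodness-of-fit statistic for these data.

24.926

A dihybrid testcross with independent assortment gives a 1:1:1:1 ratio.
Under the 1:1:1:1 hypothesis (Σ ratio = 4, N = 216):
  axial-flowered inflated-pod: 216 × 1/4 = 54
  axial-flowered constricted-pod: 216 × 1/4 = 54
  terminal-flowered inflated-pod: 216 × 1/4 = 54
  terminal-flowered constricted-pod: 216 × 1/4 = 54
χ² = Σ (O − E)² / E
  axial-flowered inflated-pod: (46 − 54)² / 54 = 1.1852
  axial-flowered constricted-pod: (83 − 54)² / 54 = 15.5741
  terminal-flowered inflated-pod: (33 − 54)² / 54 = 8.1667
  terminal-flowered constricted-pod: (54 − 54)² / 54 = 0.0000
χ² = 1.1852 + 15.5741 + 8.1667 + 0.0000 = 24.926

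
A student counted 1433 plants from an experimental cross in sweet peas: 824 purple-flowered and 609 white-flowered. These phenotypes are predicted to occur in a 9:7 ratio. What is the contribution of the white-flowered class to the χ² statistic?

Under the 9:7 hypothesis (Σ ratio = 16, N = 1433):
  purple-flowered: 1433 × 9/16 = 806.0625
  white-flowered: 1433 × 7/16 = 626.9375
Contribution of white-flowered: (609 − 626.9375)² / 626.9375 = 0.5132

0.513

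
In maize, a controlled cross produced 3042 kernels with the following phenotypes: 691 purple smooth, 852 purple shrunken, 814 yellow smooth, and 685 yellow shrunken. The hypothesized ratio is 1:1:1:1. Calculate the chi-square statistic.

Total ratio parts = 4. Expected numbers out of 3042:
  purple smooth: 3042 × 1/4 = 760.5
  purple shrunken: 3042 × 1/4 = 760.5
  yellow smooth: 3042 × 1/4 = 760.5
  yellow shrunken: 3042 × 1/4 = 760.5
χ² = Σ (O − E)² / E
  purple smooth: (691 − 760.5)² / 760.5 = 6.3514
  purple shrunken: (852 − 760.5)² / 760.5 = 11.0089
  yellow smooth: (814 − 760.5)² / 760.5 = 3.7636
  yellow shrunken: (685 − 760.5)² / 760.5 = 7.4954
χ² = 6.3514 + 11.0089 + 3.7636 + 7.4954 = 28.6193 ≈ 28.619

28.619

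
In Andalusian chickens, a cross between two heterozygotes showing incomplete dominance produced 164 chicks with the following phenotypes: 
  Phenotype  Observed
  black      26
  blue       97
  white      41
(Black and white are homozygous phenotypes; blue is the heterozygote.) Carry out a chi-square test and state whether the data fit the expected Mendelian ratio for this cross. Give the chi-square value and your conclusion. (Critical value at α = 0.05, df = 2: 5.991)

8.232; not consistent

With incomplete dominance, a heterozygote × heterozygote cross gives a 1:2:1 phenotypic ratio.
Total ratio parts = 4. Expected numbers out of 164:
  black: 164 × 1/4 = 41
  blue: 164 × 2/4 = 82
  white: 164 × 1/4 = 41
χ² = Σ (O − E)² / E
  black: (26 − 41)² / 41 = 5.4878
  blue: (97 − 82)² / 82 = 2.7439
  white: (41 − 41)² / 41 = 0.0000
χ² = 5.4878 + 2.7439 + 0.0000 = 8.2317 ≈ 8.232
Degrees of freedom = 3 − 1 = 2; critical value at α = 0.05 is 5.991.
Since 8.232 > 5.991, we reject the null hypothesis — the data do not fit the 1:2:1 ratio.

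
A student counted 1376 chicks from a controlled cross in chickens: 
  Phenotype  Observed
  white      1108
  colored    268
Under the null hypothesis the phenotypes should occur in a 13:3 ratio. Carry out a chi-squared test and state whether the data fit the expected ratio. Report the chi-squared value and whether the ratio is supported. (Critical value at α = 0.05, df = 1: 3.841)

0.477; consistent

Under the 13:3 hypothesis (Σ ratio = 16, N = 1376):
  white: 1376 × 13/16 = 1118
  colored: 1376 × 3/16 = 258
χ² = Σ (O − E)² / E
  white: (1108 − 1118)² / 1118 = 0.0894
  colored: (268 − 258)² / 258 = 0.3876
χ² = 0.0894 + 0.3876 = 0.477
Degrees of freedom = 2 − 1 = 1; critical value at α = 0.05 is 3.841.
Since 0.477 < 3.841, we fail to reject the null hypothesis — the data are consistent with the 13:3 ratio.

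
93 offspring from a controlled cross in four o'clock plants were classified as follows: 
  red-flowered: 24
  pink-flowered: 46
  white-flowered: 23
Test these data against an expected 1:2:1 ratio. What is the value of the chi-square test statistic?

Under the 1:2:1 hypothesis (Σ ratio = 4, N = 93):
  red-flowered: 93 × 1/4 = 23.25
  pink-flowered: 93 × 2/4 = 46.5
  white-flowered: 93 × 1/4 = 23.25
χ² = Σ (O − E)² / E
  red-flowered: (24 − 23.25)² / 23.25 = 0.0242
  pink-flowered: (46 − 46.5)² / 46.5 = 0.0054
  white-flowered: (23 − 23.25)² / 23.25 = 0.0027
χ² = 0.0242 + 0.0054 + 0.0027 = 0.0323 ≈ 0.032

0.032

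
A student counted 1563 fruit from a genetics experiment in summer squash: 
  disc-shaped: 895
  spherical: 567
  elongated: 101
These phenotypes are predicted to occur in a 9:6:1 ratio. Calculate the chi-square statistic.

Under the 9:6:1 hypothesis (Σ ratio = 16, N = 1563):
  disc-shaped: 1563 × 9/16 = 879.1875
  spherical: 1563 × 6/16 = 586.125
  elongated: 1563 × 1/16 = 97.6875
χ² = Σ (O − E)² / E
  disc-shaped: (895 − 879.1875)² / 879.1875 = 0.2844
  spherical: (567 − 586.125)² / 586.125 = 0.6240
  elongated: (101 − 97.6875)² / 97.6875 = 0.1123
χ² = 0.2844 + 0.6240 + 0.1123 = 1.0207 ≈ 1.021

1.021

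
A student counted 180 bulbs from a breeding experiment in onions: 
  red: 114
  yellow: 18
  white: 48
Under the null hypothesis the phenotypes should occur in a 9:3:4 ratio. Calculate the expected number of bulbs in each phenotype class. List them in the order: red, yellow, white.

101.25, 33.75, 45

Under the 9:3:4 hypothesis (Σ ratio = 16, N = 180):
  red: 180 × 9/16 = 101.25
  yellow: 180 × 3/16 = 33.75
  white: 180 × 4/16 = 45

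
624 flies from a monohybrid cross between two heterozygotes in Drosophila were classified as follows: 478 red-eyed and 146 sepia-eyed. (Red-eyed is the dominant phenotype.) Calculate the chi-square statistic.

0.855

For a monohybrid cross between heterozygotes with complete dominance, the expected phenotypic ratio is 3:1.
Expected counts for N = 624 under a 3:1 ratio (total parts = 4):
  red-eyed: 624 × 3/4 = 468
  sepia-eyed: 624 × 1/4 = 156
χ² = Σ (O − E)² / E
  red-eyed: (478 − 468)² / 468 = 0.2137
  sepia-eyed: (146 − 156)² / 156 = 0.6410
χ² = 0.2137 + 0.6410 = 0.8547 ≈ 0.855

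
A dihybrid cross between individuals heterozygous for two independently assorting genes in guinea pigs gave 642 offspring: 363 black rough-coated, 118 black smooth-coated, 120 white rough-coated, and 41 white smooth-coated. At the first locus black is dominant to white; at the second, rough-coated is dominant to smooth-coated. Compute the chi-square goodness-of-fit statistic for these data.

0.077

A dihybrid F₂ with independent assortment and complete dominance at both loci gives a 9:3:3:1 phenotypic ratio.
Total ratio parts = 16. Expected numbers out of 642:
  black rough-coated: 642 × 9/16 = 361.125
  black smooth-coated: 642 × 3/16 = 120.375
  white rough-coated: 642 × 3/16 = 120.375
  white smooth-coated: 642 × 1/16 = 40.125
χ² = Σ (O − E)² / E
  black rough-coated: (363 − 361.125)² / 361.125 = 0.0097
  black smooth-coated: (118 − 120.375)² / 120.375 = 0.0469
  white rough-coated: (120 − 120.375)² / 120.375 = 0.0012
  white smooth-coated: (41 − 40.125)² / 40.125 = 0.0191
χ² = 0.0097 + 0.0469 + 0.0012 + 0.0191 = 0.0769 ≈ 0.077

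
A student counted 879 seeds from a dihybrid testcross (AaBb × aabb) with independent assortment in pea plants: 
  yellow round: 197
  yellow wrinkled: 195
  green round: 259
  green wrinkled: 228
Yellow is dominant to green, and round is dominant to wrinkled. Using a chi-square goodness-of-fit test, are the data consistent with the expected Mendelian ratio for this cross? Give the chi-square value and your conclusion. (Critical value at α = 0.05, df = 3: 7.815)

A dihybrid testcross with independent assortment gives a 1:1:1:1 ratio.
The 1:1:1:1 ratio has 4 parts, so with N = 879 the expected counts are:
  yellow round: 879 × 1/4 = 219.75
  yellow wrinkled: 879 × 1/4 = 219.75
  green round: 879 × 1/4 = 219.75
  green wrinkled: 879 × 1/4 = 219.75
χ² = Σ (O − E)² / E
  yellow round: (197 − 219.75)² / 219.75 = 2.3552
  yellow wrinkled: (195 − 219.75)² / 219.75 = 2.7875
  green round: (259 − 219.75)² / 219.75 = 7.0105
  green wrinkled: (228 − 219.75)² / 219.75 = 0.3097
χ² = 2.3552 + 2.7875 + 7.0105 + 0.3097 = 12.4629 ≈ 12.463
Degrees of freedom = 4 − 1 = 3; critical value at α = 0.05 is 7.815.
Since 12.463 > 7.815, we reject the null hypothesis — the data do not fit the 1:1:1:1 ratio.

12.463; not consistent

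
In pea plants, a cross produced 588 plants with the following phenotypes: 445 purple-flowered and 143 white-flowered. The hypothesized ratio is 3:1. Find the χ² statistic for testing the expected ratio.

The 3:1 ratio has 4 parts, so with N = 588 the expected counts are:
  purple-flowered: 588 × 3/4 = 441
  white-flowered: 588 × 1/4 = 147
χ² = Σ (O − E)² / E
  purple-flowered: (445 − 441)² / 441 = 0.0363
  white-flowered: (143 − 147)² / 147 = 0.1088
χ² = 0.0363 + 0.1088 = 0.1451 ≈ 0.145

0.145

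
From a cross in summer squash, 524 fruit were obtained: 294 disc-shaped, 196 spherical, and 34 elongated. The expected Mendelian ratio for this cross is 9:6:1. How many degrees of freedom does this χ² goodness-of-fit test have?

A goodness-of-fit test with 3 phenotype classes has df = 3 − 1 = 2.

2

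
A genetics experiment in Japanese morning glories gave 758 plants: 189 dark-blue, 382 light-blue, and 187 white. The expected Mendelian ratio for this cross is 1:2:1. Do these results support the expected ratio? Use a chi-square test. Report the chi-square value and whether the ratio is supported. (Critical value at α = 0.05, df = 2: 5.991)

Under the 1:2:1 hypothesis (Σ ratio = 4, N = 758):
  dark-blue: 758 × 1/4 = 189.5
  light-blue: 758 × 2/4 = 379
  white: 758 × 1/4 = 189.5
χ² = Σ (O − E)² / E
  dark-blue: (189 − 189.5)² / 189.5 = 0.0013
  light-blue: (382 − 379)² / 379 = 0.0237
  white: (187 − 189.5)² / 189.5 = 0.0330
χ² = 0.0013 + 0.0237 + 0.0330 = 0.058
Degrees of freedom = 3 − 1 = 2; critical value at α = 0.05 is 5.991.
Since 0.058 < 5.991, we fail to reject the null hypothesis — the data are consistent with the 1:2:1 ratio.

0.058; consistent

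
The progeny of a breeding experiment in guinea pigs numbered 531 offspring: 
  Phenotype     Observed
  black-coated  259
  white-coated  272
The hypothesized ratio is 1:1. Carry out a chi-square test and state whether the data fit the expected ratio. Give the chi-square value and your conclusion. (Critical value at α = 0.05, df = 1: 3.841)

0.318; consistent

Under the 1:1 hypothesis (Σ ratio = 2, N = 531):
  black-coated: 531 × 1/2 = 265.5
  white-coated: 531 × 1/2 = 265.5
χ² = Σ (O − E)² / E
  black-coated: (259 − 265.5)² / 265.5 = 0.1591
  white-coated: (272 − 265.5)² / 265.5 = 0.1591
χ² = 0.1591 + 0.1591 = 0.3182 ≈ 0.318
Degrees of freedom = 2 − 1 = 1; critical value at α = 0.05 is 3.841.
Since 0.318 < 3.841, we fail to reject the null hypothesis — the data are consistent with the 1:1 ratio.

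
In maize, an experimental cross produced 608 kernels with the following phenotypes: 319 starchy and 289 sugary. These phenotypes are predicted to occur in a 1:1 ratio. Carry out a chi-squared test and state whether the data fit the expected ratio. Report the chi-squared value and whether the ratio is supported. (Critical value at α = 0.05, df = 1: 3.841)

Total ratio parts = 2. Expected numbers out of 608:
  starchy: 608 × 1/2 = 304
  sugary: 608 × 1/2 = 304
χ² = Σ (O − E)² / E
  starchy: (319 − 304)² / 304 = 0.7401
  sugary: (289 − 304)² / 304 = 0.7401
χ² = 0.7401 + 0.7401 = 1.4802 ≈ 1.480
Degrees of freedom = 2 − 1 = 1; critical value at α = 0.05 is 3.841.
Since 1.480 < 3.841, we fail to reject the null hypothesis — the data are consistent with the 1:1 ratio.

1.480; consistent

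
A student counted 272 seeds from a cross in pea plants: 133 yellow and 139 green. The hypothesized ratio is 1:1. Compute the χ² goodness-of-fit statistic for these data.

0.132

Under the 1:1 hypothesis (Σ ratio = 2, N = 272):
  yellow: 272 × 1/2 = 136
  green: 272 × 1/2 = 136
χ² = Σ (O − E)² / E
  yellow: (133 − 136)² / 136 = 0.0662
  green: (139 − 136)² / 136 = 0.0662
χ² = 0.0662 + 0.0662 = 0.1324 ≈ 0.132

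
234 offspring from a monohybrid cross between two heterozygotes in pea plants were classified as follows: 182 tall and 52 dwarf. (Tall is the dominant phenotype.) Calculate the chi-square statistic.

0.963

For a monohybrid cross between heterozygotes with complete dominance, the expected phenotypic ratio is 3:1.
Expected counts for N = 234 under a 3:1 ratio (total parts = 4):
  tall: 234 × 3/4 = 175.5
  dwarf: 234 × 1/4 = 58.5
χ² = Σ (O − E)² / E
  tall: (182 − 175.5)² / 175.5 = 0.2407
  dwarf: (52 − 58.5)² / 58.5 = 0.7222
χ² = 0.2407 + 0.7222 = 0.9629 ≈ 0.963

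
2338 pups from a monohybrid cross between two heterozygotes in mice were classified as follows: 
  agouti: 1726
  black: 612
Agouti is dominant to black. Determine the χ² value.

1.725

For a monohybrid cross between heterozygotes with complete dominance, the expected phenotypic ratio is 3:1.
The 3:1 ratio has 4 parts, so with N = 2338 the expected counts are:
  agouti: 2338 × 3/4 = 1753.5
  black: 2338 × 1/4 = 584.5
χ² = Σ (O − E)² / E
  agouti: (1726 − 1753.5)² / 1753.5 = 0.4313
  black: (612 − 584.5)² / 584.5 = 1.2938
χ² = 0.4313 + 1.2938 = 1.7251 ≈ 1.725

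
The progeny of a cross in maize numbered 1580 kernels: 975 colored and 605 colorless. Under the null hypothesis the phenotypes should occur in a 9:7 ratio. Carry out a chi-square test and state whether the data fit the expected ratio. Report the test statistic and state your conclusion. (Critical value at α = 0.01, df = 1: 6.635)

19.132; not consistent

The 9:7 ratio has 16 parts, so with N = 1580 the expected counts are:
  colored: 1580 × 9/16 = 888.75
  colorless: 1580 × 7/16 = 691.25
χ² = Σ (O − E)² / E
  colored: (975 − 888.75)² / 888.75 = 8.3703
  colorless: (605 − 691.25)² / 691.25 = 10.7618
χ² = 8.3703 + 10.7618 = 19.1321 ≈ 19.132
Degrees of freedom = 2 − 1 = 1; critical value at α = 0.01 is 6.635.
Since 19.132 > 6.635, we reject the null hypothesis — the data do not fit the 9:7 ratio.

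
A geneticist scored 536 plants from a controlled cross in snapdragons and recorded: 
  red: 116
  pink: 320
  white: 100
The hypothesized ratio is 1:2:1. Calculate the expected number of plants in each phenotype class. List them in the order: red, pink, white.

Under the 1:2:1 hypothesis (Σ ratio = 4, N = 536):
  red: 536 × 1/4 = 134
  pink: 536 × 2/4 = 268
  white: 536 × 1/4 = 134

134, 268, 134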